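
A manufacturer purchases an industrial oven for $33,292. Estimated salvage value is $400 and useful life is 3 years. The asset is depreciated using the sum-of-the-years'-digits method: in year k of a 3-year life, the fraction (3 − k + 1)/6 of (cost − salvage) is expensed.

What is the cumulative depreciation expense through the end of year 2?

$27,410

Depreciable base = $33,292 − $400 = $32,892.
Sum of the years' digits = 3+2+1 = 6.
Year 1: $32,892 × 3/6 = $16,446. Book value $16,846.
Year 2: $32,892 × 2/6 = $10,964. Book value $5,882.
Accumulated through year 2 = $33,292 − $5,882 = $27,410.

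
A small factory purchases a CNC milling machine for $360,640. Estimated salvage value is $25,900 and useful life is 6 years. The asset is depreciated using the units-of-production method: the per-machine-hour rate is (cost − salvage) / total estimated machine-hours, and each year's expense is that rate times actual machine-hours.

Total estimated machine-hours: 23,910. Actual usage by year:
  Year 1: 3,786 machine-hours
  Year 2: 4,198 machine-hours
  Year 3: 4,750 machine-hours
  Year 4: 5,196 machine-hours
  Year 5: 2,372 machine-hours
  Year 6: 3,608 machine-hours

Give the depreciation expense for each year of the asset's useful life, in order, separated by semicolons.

$53,004; $58,772; $66,500; $72,744; $33,208; $50,512

Depreciable base = $360,640 − $25,900 = $334,740.
Rate = $334,740 / 23,910 machine-hours = $14 per machine-hour.
Year 1: 3,786 × $14 = $53,004. Book value $307,636.
Year 2: 4,198 × $14 = $58,772. Book value $248,864.
Year 3: 4,750 × $14 = $66,500. Book value $182,364.
Year 4: 5,196 × $14 = $72,744. Book value $109,620.
Year 5: 2,372 × $14 = $33,208. Book value $76,412.
Year 6: 3,608 × $14 = $50,512. Book value $25,900.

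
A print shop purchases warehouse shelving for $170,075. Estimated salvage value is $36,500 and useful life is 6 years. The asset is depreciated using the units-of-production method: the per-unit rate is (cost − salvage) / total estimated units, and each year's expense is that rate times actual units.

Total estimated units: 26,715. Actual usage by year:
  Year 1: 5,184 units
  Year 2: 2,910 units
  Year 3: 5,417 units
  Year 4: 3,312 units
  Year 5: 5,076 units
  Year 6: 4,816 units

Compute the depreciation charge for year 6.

Depreciable base = $170,075 − $36,500 = $133,575.
Rate = $133,575 / 26,715 units = $5 per unit.
Year 1: 5,184 × $5 = $25,920. Book value $144,155.
Year 2: 2,910 × $5 = $14,550. Book value $129,605.
Year 3: 5,417 × $5 = $27,085. Book value $102,520.
Year 4: 3,312 × $5 = $16,560. Book value $85,960.
Year 5: 5,076 × $5 = $25,380. Book value $60,580.
Year 6: 4,816 × $5 = $24,080. Book value $36,500.

$24,080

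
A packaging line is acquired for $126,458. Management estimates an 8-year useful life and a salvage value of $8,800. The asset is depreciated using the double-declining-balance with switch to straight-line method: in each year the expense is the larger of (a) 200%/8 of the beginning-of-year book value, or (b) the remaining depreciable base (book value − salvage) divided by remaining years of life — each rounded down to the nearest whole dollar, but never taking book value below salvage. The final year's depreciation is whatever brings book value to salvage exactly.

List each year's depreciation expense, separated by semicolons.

Depreciable base = $126,458 − $8,800 = $117,658.
Year 1: DB = ⌊$126,458 × 200%/8⌋ = $31,614; SL = ⌊$117,658/8⌋ = $14,707 → take DB $31,614. Book value $94,844.
Year 2: DB = ⌊$94,844 × 200%/8⌋ = $23,711; SL = ⌊$86,044/7⌋ = $12,292 → take DB $23,711. Book value $71,133.
Year 3: DB = ⌊$71,133 × 200%/8⌋ = $17,783; SL = ⌊$62,333/6⌋ = $10,388 → take DB $17,783. Book value $53,350.
Year 4: DB = ⌊$53,350 × 200%/8⌋ = $13,337; SL = ⌊$44,550/5⌋ = $8,910 → take DB $13,337. Book value $40,013.
Year 5: DB = ⌊$40,013 × 200%/8⌋ = $10,003; SL = ⌊$31,213/4⌋ = $7,803 → take DB $10,003. Book value $30,010.
Year 6: DB = ⌊$30,010 × 200%/8⌋ = $7,502; SL = ⌊$21,210/3⌋ = $7,070 → take DB $7,502. Book value $22,508.
Year 7: DB = ⌊$22,508 × 200%/8⌋ = $5,627; SL = ⌊$13,708/2⌋ = $6,854 → take SL $6,854. Book value $15,654.
Year 8 (final): $15,654 − $8,800 = $6,854. Book value $8,800.

$31,614; $23,711; $17,783; $13,337; $10,003; $7,502; $6,854; $6,854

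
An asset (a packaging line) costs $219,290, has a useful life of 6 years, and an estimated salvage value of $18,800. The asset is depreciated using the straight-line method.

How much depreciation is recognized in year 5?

Depreciable base = $219,290 − $18,800 = $200,490.
Annual expense = $200,490 / 6 = $33,415.

$33,415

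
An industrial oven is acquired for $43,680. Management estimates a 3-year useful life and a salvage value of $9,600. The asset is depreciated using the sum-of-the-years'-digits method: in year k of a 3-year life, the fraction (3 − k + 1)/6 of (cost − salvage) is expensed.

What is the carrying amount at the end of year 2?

Depreciable base = $43,680 − $9,600 = $34,080.
Sum of the years' digits = 3+2+1 = 6.
Year 1: $34,080 × 3/6 = $17,040. Book value $26,640.
Year 2: $34,080 × 2/6 = $11,360. Book value $15,280.

$15,280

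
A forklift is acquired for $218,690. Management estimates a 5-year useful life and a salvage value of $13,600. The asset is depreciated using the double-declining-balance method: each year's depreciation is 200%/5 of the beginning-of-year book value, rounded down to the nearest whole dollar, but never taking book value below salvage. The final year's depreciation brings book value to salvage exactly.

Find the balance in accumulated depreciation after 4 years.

Depreciable base = $218,690 − $13,600 = $205,090.
Year 1: ⌊$218,690 × 200%/5⌋ = $87,476. Book value $131,214.
Year 2: ⌊$131,214 × 200%/5⌋ = $52,485. Book value $78,729.
Year 3: ⌊$78,729 × 200%/5⌋ = $31,491. Book value $47,238.
Year 4: ⌊$47,238 × 200%/5⌋ = $18,895. Book value $28,343.
Accumulated through year 4 = $218,690 − $28,343 = $190,347.

$190,347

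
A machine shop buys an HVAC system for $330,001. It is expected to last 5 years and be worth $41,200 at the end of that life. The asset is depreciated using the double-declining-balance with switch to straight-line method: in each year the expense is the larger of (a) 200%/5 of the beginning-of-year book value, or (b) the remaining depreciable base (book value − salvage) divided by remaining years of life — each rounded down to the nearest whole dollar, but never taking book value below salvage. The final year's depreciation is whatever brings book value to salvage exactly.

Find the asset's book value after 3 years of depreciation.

$71,281

Depreciable base = $330,001 − $41,200 = $288,801.
Year 1: DB = ⌊$330,001 × 200%/5⌋ = $132,000; SL = ⌊$288,801/5⌋ = $57,760 → take DB $132,000. Book value $198,001.
Year 2: DB = ⌊$198,001 × 200%/5⌋ = $79,200; SL = ⌊$156,801/4⌋ = $39,200 → take DB $79,200. Book value $118,801.
Year 3: DB = ⌊$118,801 × 200%/5⌋ = $47,520; SL = ⌊$77,601/3⌋ = $25,867 → take DB $47,520. Book value $71,281.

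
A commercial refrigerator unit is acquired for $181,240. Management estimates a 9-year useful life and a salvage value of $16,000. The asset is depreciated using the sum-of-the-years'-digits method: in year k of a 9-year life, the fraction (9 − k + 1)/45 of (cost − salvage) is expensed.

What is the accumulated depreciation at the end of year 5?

Depreciable base = $181,240 − $16,000 = $165,240.
Sum of the years' digits = 9+8+7+6+5+4+3+2+1 = 45.
Year 1: $165,240 × 9/45 = $33,048. Book value $148,192.
Year 2: $165,240 × 8/45 = $29,376. Book value $118,816.
Year 3: $165,240 × 7/45 = $25,704. Book value $93,112.
Year 4: $165,240 × 6/45 = $22,032. Book value $71,080.
Year 5: $165,240 × 5/45 = $18,360. Book value $52,720.
Accumulated through year 5 = $181,240 − $52,720 = $128,520.

$128,520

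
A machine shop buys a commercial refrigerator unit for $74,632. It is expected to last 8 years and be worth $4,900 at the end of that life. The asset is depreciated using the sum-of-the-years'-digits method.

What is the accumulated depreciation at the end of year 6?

$63,921

Depreciable base = $74,632 − $4,900 = $69,732.
Sum of the years' digits = 8+7+6+5+4+3+2+1 = 36.
Year 1: $69,732 × 8/36 = $15,496. Book value $59,136.
Year 2: $69,732 × 7/36 = $13,559. Book value $45,577.
Year 3: $69,732 × 6/36 = $11,622. Book value $33,955.
Year 4: $69,732 × 5/36 = $9,685. Book value $24,270.
Year 5: $69,732 × 4/36 = $7,748. Book value $16,522.
Year 6: $69,732 × 3/36 = $5,811. Book value $10,711.
Accumulated through year 6 = $74,632 − $10,711 = $63,921.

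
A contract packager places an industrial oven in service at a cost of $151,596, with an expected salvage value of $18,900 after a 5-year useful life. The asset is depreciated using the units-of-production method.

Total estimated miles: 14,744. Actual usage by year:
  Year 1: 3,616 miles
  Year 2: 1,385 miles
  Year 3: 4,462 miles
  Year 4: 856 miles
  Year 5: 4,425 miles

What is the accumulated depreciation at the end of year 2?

Depreciable base = $151,596 − $18,900 = $132,696.
Rate = $132,696 / 14,744 miles = $9 per mile.
Year 1: 3,616 × $9 = $32,544. Book value $119,052.
Year 2: 1,385 × $9 = $12,465. Book value $106,587.
Accumulated through year 2 = $151,596 − $106,587 = $45,009.

$45,009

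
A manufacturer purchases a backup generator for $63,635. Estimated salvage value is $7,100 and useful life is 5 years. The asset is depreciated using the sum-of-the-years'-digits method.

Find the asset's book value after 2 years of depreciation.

$29,714

Depreciable base = $63,635 − $7,100 = $56,535.
Sum of the years' digits = 5+4+3+2+1 = 15.
Year 1: $56,535 × 5/15 = $18,845. Book value $44,790.
Year 2: $56,535 × 4/15 = $15,076. Book value $29,714.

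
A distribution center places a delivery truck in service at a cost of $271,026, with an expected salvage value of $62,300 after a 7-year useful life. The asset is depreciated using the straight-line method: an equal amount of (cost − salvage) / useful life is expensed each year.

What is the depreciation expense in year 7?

$29,818

Depreciable base = $271,026 − $62,300 = $208,726.
Annual expense = $208,726 / 7 = $29,818.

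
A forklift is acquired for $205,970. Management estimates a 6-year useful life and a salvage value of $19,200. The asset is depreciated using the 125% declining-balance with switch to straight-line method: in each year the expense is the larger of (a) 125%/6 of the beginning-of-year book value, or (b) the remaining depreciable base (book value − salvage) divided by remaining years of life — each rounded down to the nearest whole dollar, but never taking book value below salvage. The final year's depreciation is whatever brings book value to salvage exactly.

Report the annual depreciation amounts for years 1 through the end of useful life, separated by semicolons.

$42,910; $33,970; $27,472; $27,472; $27,473; $27,473

Depreciable base = $205,970 − $19,200 = $186,770.
Year 1: DB = ⌊$205,970 × 125%/6⌋ = $42,910; SL = ⌊$186,770/6⌋ = $31,128 → take DB $42,910. Book value $163,060.
Year 2: DB = ⌊$163,060 × 125%/6⌋ = $33,970; SL = ⌊$143,860/5⌋ = $28,772 → take DB $33,970. Book value $129,090.
Year 3: DB = ⌊$129,090 × 125%/6⌋ = $26,893; SL = ⌊$109,890/4⌋ = $27,472 → take SL $27,472. Book value $101,618.
Year 4: DB = ⌊$101,618 × 125%/6⌋ = $21,170; SL = ⌊$82,418/3⌋ = $27,472 → take SL $27,472. Book value $74,146.
Year 5: DB = ⌊$74,146 × 125%/6⌋ = $15,447; SL = ⌊$54,946/2⌋ = $27,473 → take SL $27,473. Book value $46,673.
Year 6 (final): $46,673 − $19,200 = $27,473. Book value $19,200.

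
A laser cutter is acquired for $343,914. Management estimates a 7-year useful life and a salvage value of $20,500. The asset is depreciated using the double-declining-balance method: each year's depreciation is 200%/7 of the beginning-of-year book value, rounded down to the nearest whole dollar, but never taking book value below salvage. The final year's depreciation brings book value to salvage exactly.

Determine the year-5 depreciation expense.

Depreciable base = $343,914 − $20,500 = $323,414.
Year 1: ⌊$343,914 × 200%/7⌋ = $98,261. Book value $245,653.
Year 2: ⌊$245,653 × 200%/7⌋ = $70,186. Book value $175,467.
Year 3: ⌊$175,467 × 200%/7⌋ = $50,133. Book value $125,334.
Year 4: ⌊$125,334 × 200%/7⌋ = $35,809. Book value $89,525.
Year 5: ⌊$89,525 × 200%/7⌋ = $25,578. Book value $63,947.

$25,578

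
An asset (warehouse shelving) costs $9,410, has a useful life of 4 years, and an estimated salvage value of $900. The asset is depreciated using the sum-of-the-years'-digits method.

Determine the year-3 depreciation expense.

Depreciable base = $9,410 − $900 = $8,510.
Sum of the years' digits = 4+3+2+1 = 10.
Year 1: $8,510 × 4/10 = $3,404. Book value $6,006.
Year 2: $8,510 × 3/10 = $2,553. Book value $3,453.
Year 3: $8,510 × 2/10 = $1,702. Book value $1,751.

$1,702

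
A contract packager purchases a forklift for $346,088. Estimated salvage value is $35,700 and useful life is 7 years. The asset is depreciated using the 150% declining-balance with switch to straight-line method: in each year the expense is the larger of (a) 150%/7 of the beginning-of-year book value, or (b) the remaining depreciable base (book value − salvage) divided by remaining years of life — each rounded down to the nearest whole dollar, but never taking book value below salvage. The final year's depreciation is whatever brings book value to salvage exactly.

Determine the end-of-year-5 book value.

Depreciable base = $346,088 − $35,700 = $310,388.
Year 1: DB = ⌊$346,088 × 150%/7⌋ = $74,161; SL = ⌊$310,388/7⌋ = $44,341 → take DB $74,161. Book value $271,927.
Year 2: DB = ⌊$271,927 × 150%/7⌋ = $58,270; SL = ⌊$236,227/6⌋ = $39,371 → take DB $58,270. Book value $213,657.
Year 3: DB = ⌊$213,657 × 150%/7⌋ = $45,783; SL = ⌊$177,957/5⌋ = $35,591 → take DB $45,783. Book value $167,874.
Year 4: DB = ⌊$167,874 × 150%/7⌋ = $35,973; SL = ⌊$132,174/4⌋ = $33,043 → take DB $35,973. Book value $131,901.
Year 5: DB = ⌊$131,901 × 150%/7⌋ = $28,264; SL = ⌊$96,201/3⌋ = $32,067 → take SL $32,067. Book value $99,834.

$99,834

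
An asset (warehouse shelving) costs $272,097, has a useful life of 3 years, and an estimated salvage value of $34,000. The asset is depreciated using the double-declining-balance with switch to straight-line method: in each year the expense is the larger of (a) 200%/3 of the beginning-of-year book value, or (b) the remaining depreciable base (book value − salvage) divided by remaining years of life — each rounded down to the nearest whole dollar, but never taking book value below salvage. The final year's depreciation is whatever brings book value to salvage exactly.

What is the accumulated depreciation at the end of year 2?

$238,097

Depreciable base = $272,097 − $34,000 = $238,097.
Year 1: DB = ⌊$272,097 × 200%/3⌋ = $181,398; SL = ⌊$238,097/3⌋ = $79,365 → take DB $181,398. Book value $90,699.
Year 2: DB = ⌊$90,699 × 200%/3⌋ = $60,466; SL = ⌊$56,699/2⌋ = $28,349 → take DB $60,466, capped at $56,699. Book value $34,000.
Accumulated through year 2 = $272,097 − $34,000 = $238,097.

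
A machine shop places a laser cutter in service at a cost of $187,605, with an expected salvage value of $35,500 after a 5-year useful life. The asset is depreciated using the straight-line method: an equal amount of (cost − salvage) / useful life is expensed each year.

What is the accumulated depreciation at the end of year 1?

Depreciable base = $187,605 − $35,500 = $152,105.
Annual expense = $152,105 / 5 = $30,421.
End of year 1: book value $157,184.
Accumulated through year 1 = $187,605 − $157,184 = $30,421.

$30,421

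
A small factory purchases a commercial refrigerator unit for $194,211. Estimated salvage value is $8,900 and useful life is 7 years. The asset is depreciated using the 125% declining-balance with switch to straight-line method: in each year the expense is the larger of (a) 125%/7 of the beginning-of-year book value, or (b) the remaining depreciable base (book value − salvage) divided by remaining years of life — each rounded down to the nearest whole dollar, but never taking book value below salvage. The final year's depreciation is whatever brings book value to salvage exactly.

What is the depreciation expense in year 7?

$24,429

Depreciable base = $194,211 − $8,900 = $185,311.
Year 1: DB = ⌊$194,211 × 125%/7⌋ = $34,680; SL = ⌊$185,311/7⌋ = $26,473 → take DB $34,680. Book value $159,531.
Year 2: DB = ⌊$159,531 × 125%/7⌋ = $28,487; SL = ⌊$150,631/6⌋ = $25,105 → take DB $28,487. Book value $131,044.
Year 3: DB = ⌊$131,044 × 125%/7⌋ = $23,400; SL = ⌊$122,144/5⌋ = $24,428 → take SL $24,428. Book value $106,616.
Year 4: DB = ⌊$106,616 × 125%/7⌋ = $19,038; SL = ⌊$97,716/4⌋ = $24,429 → take SL $24,429. Book value $82,187.
Year 5: DB = ⌊$82,187 × 125%/7⌋ = $14,676; SL = ⌊$73,287/3⌋ = $24,429 → take SL $24,429. Book value $57,758.
Year 6: DB = ⌊$57,758 × 125%/7⌋ = $10,313; SL = ⌊$48,858/2⌋ = $24,429 → take SL $24,429. Book value $33,329.
Year 7 (final): $33,329 − $8,900 = $24,429. Book value $8,900.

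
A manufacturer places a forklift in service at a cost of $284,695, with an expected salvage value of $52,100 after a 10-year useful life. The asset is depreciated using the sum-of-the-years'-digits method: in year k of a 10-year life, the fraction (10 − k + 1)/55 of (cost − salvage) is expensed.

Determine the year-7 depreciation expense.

Depreciable base = $284,695 − $52,100 = $232,595.
Sum of the years' digits = 10+9+8+7+6+5+4+3+2+1 = 55.
Year 1: $232,595 × 10/55 = $42,290. Book value $242,405.
Year 2: $232,595 × 9/55 = $38,061. Book value $204,344.
Year 3: $232,595 × 8/55 = $33,832. Book value $170,512.
Year 4: $232,595 × 7/55 = $29,603. Book value $140,909.
Year 5: $232,595 × 6/55 = $25,374. Book value $115,535.
Year 6: $232,595 × 5/55 = $21,145. Book value $94,390.
Year 7: $232,595 × 4/55 = $16,916. Book value $77,474.

$16,916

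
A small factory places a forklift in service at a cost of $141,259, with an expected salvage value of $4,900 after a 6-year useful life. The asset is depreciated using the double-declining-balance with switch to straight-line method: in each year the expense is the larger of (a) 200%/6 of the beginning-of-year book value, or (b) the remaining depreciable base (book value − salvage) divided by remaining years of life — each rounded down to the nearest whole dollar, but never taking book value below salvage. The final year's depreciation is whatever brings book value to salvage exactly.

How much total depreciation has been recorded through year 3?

Depreciable base = $141,259 − $4,900 = $136,359.
Year 1: DB = ⌊$141,259 × 200%/6⌋ = $47,086; SL = ⌊$136,359/6⌋ = $22,726 → take DB $47,086. Book value $94,173.
Year 2: DB = ⌊$94,173 × 200%/6⌋ = $31,391; SL = ⌊$89,273/5⌋ = $17,854 → take DB $31,391. Book value $62,782.
Year 3: DB = ⌊$62,782 × 200%/6⌋ = $20,927; SL = ⌊$57,882/4⌋ = $14,470 → take DB $20,927. Book value $41,855.
Accumulated through year 3 = $141,259 − $41,855 = $99,404.

$99,404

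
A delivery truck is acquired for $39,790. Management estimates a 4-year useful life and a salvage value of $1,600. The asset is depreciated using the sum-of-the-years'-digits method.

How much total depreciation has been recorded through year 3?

Depreciable base = $39,790 − $1,600 = $38,190.
Sum of the years' digits = 4+3+2+1 = 10.
Year 1: $38,190 × 4/10 = $15,276. Book value $24,514.
Year 2: $38,190 × 3/10 = $11,457. Book value $13,057.
Year 3: $38,190 × 2/10 = $7,638. Book value $5,419.
Accumulated through year 3 = $39,790 − $5,419 = $34,371.

$34,371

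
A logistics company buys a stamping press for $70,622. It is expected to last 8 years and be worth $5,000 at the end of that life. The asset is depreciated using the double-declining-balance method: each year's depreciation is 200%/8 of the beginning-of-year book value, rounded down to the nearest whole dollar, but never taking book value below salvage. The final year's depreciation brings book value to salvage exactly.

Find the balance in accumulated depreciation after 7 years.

$61,193

Depreciable base = $70,622 − $5,000 = $65,622.
Year 1: ⌊$70,622 × 200%/8⌋ = $17,655. Book value $52,967.
Year 2: ⌊$52,967 × 200%/8⌋ = $13,241. Book value $39,726.
Year 3: ⌊$39,726 × 200%/8⌋ = $9,931. Book value $29,795.
Year 4: ⌊$29,795 × 200%/8⌋ = $7,448. Book value $22,347.
Year 5: ⌊$22,347 × 200%/8⌋ = $5,586. Book value $16,761.
Year 6: ⌊$16,761 × 200%/8⌋ = $4,190. Book value $12,571.
Year 7: ⌊$12,571 × 200%/8⌋ = $3,142. Book value $9,429.
Accumulated through year 7 = $70,622 − $9,429 = $61,193.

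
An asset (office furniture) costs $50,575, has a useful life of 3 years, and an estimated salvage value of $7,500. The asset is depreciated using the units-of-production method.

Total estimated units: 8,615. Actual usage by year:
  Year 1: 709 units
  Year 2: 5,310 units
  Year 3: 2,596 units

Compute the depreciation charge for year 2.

Depreciable base = $50,575 − $7,500 = $43,075.
Rate = $43,075 / 8,615 units = $5 per unit.
Year 1: 709 × $5 = $3,545. Book value $47,030.
Year 2: 5,310 × $5 = $26,550. Book value $20,480.

$26,550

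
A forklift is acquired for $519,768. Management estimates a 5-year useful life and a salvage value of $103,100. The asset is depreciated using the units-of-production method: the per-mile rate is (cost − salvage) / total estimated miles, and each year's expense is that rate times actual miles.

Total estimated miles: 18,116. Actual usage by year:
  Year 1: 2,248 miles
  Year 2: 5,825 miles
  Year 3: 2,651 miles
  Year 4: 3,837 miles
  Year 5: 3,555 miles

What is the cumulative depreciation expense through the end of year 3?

Depreciable base = $519,768 − $103,100 = $416,668.
Rate = $416,668 / 18,116 miles = $23 per mile.
Year 1: 2,248 × $23 = $51,704. Book value $468,064.
Year 2: 5,825 × $23 = $133,975. Book value $334,089.
Year 3: 2,651 × $23 = $60,973. Book value $273,116.
Accumulated through year 3 = $519,768 − $273,116 = $246,652.

$246,652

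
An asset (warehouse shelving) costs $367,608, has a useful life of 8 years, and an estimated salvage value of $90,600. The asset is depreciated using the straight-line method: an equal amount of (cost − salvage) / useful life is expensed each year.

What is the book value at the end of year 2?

$298,356

Depreciable base = $367,608 − $90,600 = $277,008.
Annual expense = $277,008 / 8 = $34,626.
End of year 1: book value $332,982.
End of year 2: book value $298,356.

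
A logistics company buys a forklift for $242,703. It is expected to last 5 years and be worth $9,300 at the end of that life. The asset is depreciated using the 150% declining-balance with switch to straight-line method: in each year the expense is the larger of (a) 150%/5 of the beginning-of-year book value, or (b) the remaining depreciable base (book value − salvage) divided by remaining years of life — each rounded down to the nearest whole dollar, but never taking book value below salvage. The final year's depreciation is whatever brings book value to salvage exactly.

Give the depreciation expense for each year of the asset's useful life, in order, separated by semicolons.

Depreciable base = $242,703 − $9,300 = $233,403.
Year 1: DB = ⌊$242,703 × 150%/5⌋ = $72,810; SL = ⌊$233,403/5⌋ = $46,680 → take DB $72,810. Book value $169,893.
Year 2: DB = ⌊$169,893 × 150%/5⌋ = $50,967; SL = ⌊$160,593/4⌋ = $40,148 → take DB $50,967. Book value $118,926.
Year 3: DB = ⌊$118,926 × 150%/5⌋ = $35,677; SL = ⌊$109,626/3⌋ = $36,542 → take SL $36,542. Book value $82,384.
Year 4: DB = ⌊$82,384 × 150%/5⌋ = $24,715; SL = ⌊$73,084/2⌋ = $36,542 → take SL $36,542. Book value $45,842.
Year 5 (final): $45,842 − $9,300 = $36,542. Book value $9,300.

$72,810; $50,967; $36,542; $36,542; $36,542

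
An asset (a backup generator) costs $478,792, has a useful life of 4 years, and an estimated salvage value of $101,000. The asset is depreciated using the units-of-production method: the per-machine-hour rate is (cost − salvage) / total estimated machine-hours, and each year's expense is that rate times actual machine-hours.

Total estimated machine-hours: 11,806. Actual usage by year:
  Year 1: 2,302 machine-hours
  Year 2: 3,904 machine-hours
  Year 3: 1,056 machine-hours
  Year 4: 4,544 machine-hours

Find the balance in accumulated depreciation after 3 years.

Depreciable base = $478,792 − $101,000 = $377,792.
Rate = $377,792 / 11,806 machine-hours = $32 per machine-hour.
Year 1: 2,302 × $32 = $73,664. Book value $405,128.
Year 2: 3,904 × $32 = $124,928. Book value $280,200.
Year 3: 1,056 × $32 = $33,792. Book value $246,408.
Accumulated through year 3 = $478,792 − $246,408 = $232,384.

$232,384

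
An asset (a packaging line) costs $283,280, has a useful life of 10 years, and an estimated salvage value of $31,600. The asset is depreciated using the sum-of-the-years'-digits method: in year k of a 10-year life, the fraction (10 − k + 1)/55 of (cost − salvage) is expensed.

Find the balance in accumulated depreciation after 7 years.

Depreciable base = $283,280 − $31,600 = $251,680.
Sum of the years' digits = 10+9+8+7+6+5+4+3+2+1 = 55.
Year 1: $251,680 × 10/55 = $45,760. Book value $237,520.
Year 2: $251,680 × 9/55 = $41,184. Book value $196,336.
Year 3: $251,680 × 8/55 = $36,608. Book value $159,728.
Year 4: $251,680 × 7/55 = $32,032. Book value $127,696.
Year 5: $251,680 × 6/55 = $27,456. Book value $100,240.
Year 6: $251,680 × 5/55 = $22,880. Book value $77,360.
Year 7: $251,680 × 4/55 = $18,304. Book value $59,056.
Accumulated through year 7 = $283,280 − $59,056 = $224,224.

$224,224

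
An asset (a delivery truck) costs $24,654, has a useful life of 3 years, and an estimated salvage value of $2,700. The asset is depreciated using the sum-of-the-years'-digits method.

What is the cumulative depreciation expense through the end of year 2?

Depreciable base = $24,654 − $2,700 = $21,954.
Sum of the years' digits = 3+2+1 = 6.
Year 1: $21,954 × 3/6 = $10,977. Book value $13,677.
Year 2: $21,954 × 2/6 = $7,318. Book value $6,359.
Accumulated through year 2 = $24,654 − $6,359 = $18,295.

$18,295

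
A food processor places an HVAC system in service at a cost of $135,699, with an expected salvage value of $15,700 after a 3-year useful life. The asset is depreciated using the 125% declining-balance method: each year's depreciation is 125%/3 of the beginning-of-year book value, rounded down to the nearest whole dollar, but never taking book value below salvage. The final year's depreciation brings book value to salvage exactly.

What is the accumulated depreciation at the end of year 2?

$89,523

Depreciable base = $135,699 − $15,700 = $119,999.
Year 1: ⌊$135,699 × 125%/3⌋ = $56,541. Book value $79,158.
Year 2: ⌊$79,158 × 125%/3⌋ = $32,982. Book value $46,176.
Accumulated through year 2 = $135,699 − $46,176 = $89,523.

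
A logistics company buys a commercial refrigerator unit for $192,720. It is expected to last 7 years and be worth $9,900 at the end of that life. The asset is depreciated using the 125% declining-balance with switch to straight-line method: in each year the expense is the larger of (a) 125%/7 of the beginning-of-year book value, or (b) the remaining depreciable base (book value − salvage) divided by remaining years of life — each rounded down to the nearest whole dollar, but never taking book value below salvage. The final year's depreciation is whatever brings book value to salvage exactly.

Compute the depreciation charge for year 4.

$24,027

Depreciable base = $192,720 − $9,900 = $182,820.
Year 1: DB = ⌊$192,720 × 125%/7⌋ = $34,414; SL = ⌊$182,820/7⌋ = $26,117 → take DB $34,414. Book value $158,306.
Year 2: DB = ⌊$158,306 × 125%/7⌋ = $28,268; SL = ⌊$148,406/6⌋ = $24,734 → take DB $28,268. Book value $130,038.
Year 3: DB = ⌊$130,038 × 125%/7⌋ = $23,221; SL = ⌊$120,138/5⌋ = $24,027 → take SL $24,027. Book value $106,011.
Year 4: DB = ⌊$106,011 × 125%/7⌋ = $18,930; SL = ⌊$96,111/4⌋ = $24,027 → take SL $24,027. Book value $81,984.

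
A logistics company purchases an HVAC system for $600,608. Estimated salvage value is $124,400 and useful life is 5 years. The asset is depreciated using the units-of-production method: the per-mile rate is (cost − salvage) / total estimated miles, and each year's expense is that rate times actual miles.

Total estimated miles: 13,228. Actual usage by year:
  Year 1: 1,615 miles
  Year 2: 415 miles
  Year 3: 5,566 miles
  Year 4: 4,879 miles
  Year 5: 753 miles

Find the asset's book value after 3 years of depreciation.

Depreciable base = $600,608 − $124,400 = $476,208.
Rate = $476,208 / 13,228 miles = $36 per mile.
Year 1: 1,615 × $36 = $58,140. Book value $542,468.
Year 2: 415 × $36 = $14,940. Book value $527,528.
Year 3: 5,566 × $36 = $200,376. Book value $327,152.

$327,152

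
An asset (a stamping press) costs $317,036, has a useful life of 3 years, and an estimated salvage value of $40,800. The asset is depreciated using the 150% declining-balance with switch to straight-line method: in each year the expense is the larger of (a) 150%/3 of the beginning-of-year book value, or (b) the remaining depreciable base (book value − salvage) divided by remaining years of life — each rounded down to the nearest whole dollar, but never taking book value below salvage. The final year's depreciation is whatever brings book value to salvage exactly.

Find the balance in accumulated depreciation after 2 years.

Depreciable base = $317,036 − $40,800 = $276,236.
Year 1: DB = ⌊$317,036 × 150%/3⌋ = $158,518; SL = ⌊$276,236/3⌋ = $92,078 → take DB $158,518. Book value $158,518.
Year 2: DB = ⌊$158,518 × 150%/3⌋ = $79,259; SL = ⌊$117,718/2⌋ = $58,859 → take DB $79,259. Book value $79,259.
Accumulated through year 2 = $317,036 − $79,259 = $237,777.

$237,777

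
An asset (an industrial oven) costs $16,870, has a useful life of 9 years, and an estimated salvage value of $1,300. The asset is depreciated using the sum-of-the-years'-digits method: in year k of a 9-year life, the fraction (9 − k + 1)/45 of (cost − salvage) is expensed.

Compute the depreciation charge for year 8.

Depreciable base = $16,870 − $1,300 = $15,570.
Sum of the years' digits = 9+8+7+6+5+4+3+2+1 = 45.
Year 1: $15,570 × 9/45 = $3,114. Book value $13,756.
Year 2: $15,570 × 8/45 = $2,768. Book value $10,988.
Year 3: $15,570 × 7/45 = $2,422. Book value $8,566.
Year 4: $15,570 × 6/45 = $2,076. Book value $6,490.
Year 5: $15,570 × 5/45 = $1,730. Book value $4,760.
Year 6: $15,570 × 4/45 = $1,384. Book value $3,376.
Year 7: $15,570 × 3/45 = $1,038. Book value $2,338.
Year 8: $15,570 × 2/45 = $692. Book value $1,646.

$692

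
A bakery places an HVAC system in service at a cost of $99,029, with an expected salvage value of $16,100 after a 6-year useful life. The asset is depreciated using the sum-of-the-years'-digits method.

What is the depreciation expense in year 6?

Depreciable base = $99,029 − $16,100 = $82,929.
Sum of the years' digits = 6+5+4+3+2+1 = 21.
Year 1: $82,929 × 6/21 = $23,694. Book value $75,335.
Year 2: $82,929 × 5/21 = $19,745. Book value $55,590.
Year 3: $82,929 × 4/21 = $15,796. Book value $39,794.
Year 4: $82,929 × 3/21 = $11,847. Book value $27,947.
Year 5: $82,929 × 2/21 = $7,898. Book value $20,049.
Year 6: $82,929 × 1/21 = $3,949. Book value $16,100.

$3,949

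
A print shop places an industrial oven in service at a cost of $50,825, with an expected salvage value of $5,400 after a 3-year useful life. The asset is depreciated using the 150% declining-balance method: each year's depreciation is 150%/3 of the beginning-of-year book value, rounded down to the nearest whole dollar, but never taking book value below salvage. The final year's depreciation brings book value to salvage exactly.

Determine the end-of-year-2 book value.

$12,707

Depreciable base = $50,825 − $5,400 = $45,425.
Year 1: ⌊$50,825 × 150%/3⌋ = $25,412. Book value $25,413.
Year 2: ⌊$25,413 × 150%/3⌋ = $12,706. Book value $12,707.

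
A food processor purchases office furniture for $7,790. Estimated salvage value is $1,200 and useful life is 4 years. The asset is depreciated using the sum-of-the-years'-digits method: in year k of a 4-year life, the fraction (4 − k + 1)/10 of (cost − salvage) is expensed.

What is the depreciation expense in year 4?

$659

Depreciable base = $7,790 − $1,200 = $6,590.
Sum of the years' digits = 4+3+2+1 = 10.
Year 1: $6,590 × 4/10 = $2,636. Book value $5,154.
Year 2: $6,590 × 3/10 = $1,977. Book value $3,177.
Year 3: $6,590 × 2/10 = $1,318. Book value $1,859.
Year 4: $6,590 × 1/10 = $659. Book value $1,200.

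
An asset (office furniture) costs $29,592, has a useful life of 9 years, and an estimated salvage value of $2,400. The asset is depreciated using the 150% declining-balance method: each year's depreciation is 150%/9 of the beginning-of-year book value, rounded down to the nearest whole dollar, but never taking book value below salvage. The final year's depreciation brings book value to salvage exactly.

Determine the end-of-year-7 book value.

Depreciable base = $29,592 − $2,400 = $27,192.
Year 1: ⌊$29,592 × 150%/9⌋ = $4,932. Book value $24,660.
Year 2: ⌊$24,660 × 150%/9⌋ = $4,110. Book value $20,550.
Year 3: ⌊$20,550 × 150%/9⌋ = $3,425. Book value $17,125.
Year 4: ⌊$17,125 × 150%/9⌋ = $2,854. Book value $14,271.
Year 5: ⌊$14,271 × 150%/9⌋ = $2,378. Book value $11,893.
Year 6: ⌊$11,893 × 150%/9⌋ = $1,982. Book value $9,911.
Year 7: ⌊$9,911 × 150%/9⌋ = $1,651. Book value $8,260.

$8,260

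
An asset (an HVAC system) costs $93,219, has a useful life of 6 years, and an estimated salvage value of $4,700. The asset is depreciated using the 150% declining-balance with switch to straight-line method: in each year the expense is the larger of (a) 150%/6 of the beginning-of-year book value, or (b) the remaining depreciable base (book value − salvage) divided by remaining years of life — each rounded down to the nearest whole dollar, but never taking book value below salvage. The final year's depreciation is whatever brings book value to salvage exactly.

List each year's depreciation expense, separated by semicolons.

$23,304; $17,478; $13,109; $11,542; $11,543; $11,543

Depreciable base = $93,219 − $4,700 = $88,519.
Year 1: DB = ⌊$93,219 × 150%/6⌋ = $23,304; SL = ⌊$88,519/6⌋ = $14,753 → take DB $23,304. Book value $69,915.
Year 2: DB = ⌊$69,915 × 150%/6⌋ = $17,478; SL = ⌊$65,215/5⌋ = $13,043 → take DB $17,478. Book value $52,437.
Year 3: DB = ⌊$52,437 × 150%/6⌋ = $13,109; SL = ⌊$47,737/4⌋ = $11,934 → take DB $13,109. Book value $39,328.
Year 4: DB = ⌊$39,328 × 150%/6⌋ = $9,832; SL = ⌊$34,628/3⌋ = $11,542 → take SL $11,542. Book value $27,786.
Year 5: DB = ⌊$27,786 × 150%/6⌋ = $6,946; SL = ⌊$23,086/2⌋ = $11,543 → take SL $11,543. Book value $16,243.
Year 6 (final): $16,243 − $4,700 = $11,543. Book value $4,700.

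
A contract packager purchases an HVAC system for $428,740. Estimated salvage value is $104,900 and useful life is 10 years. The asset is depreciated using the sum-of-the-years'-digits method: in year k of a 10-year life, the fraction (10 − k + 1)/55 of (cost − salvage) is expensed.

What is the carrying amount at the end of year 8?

$122,564

Depreciable base = $428,740 − $104,900 = $323,840.
Sum of the years' digits = 10+9+8+7+6+5+4+3+2+1 = 55.
Year 1: $323,840 × 10/55 = $58,880. Book value $369,860.
Year 2: $323,840 × 9/55 = $52,992. Book value $316,868.
Year 3: $323,840 × 8/55 = $47,104. Book value $269,764.
Year 4: $323,840 × 7/55 = $41,216. Book value $228,548.
Year 5: $323,840 × 6/55 = $35,328. Book value $193,220.
Year 6: $323,840 × 5/55 = $29,440. Book value $163,780.
Year 7: $323,840 × 4/55 = $23,552. Book value $140,228.
Year 8: $323,840 × 3/55 = $17,664. Book value $122,564.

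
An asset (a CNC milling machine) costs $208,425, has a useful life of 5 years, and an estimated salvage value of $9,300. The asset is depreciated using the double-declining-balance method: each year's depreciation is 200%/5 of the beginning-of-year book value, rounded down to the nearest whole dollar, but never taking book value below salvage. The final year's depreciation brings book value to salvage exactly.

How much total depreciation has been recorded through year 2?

$133,392

Depreciable base = $208,425 − $9,300 = $199,125.
Year 1: ⌊$208,425 × 200%/5⌋ = $83,370. Book value $125,055.
Year 2: ⌊$125,055 × 200%/5⌋ = $50,022. Book value $75,033.
Accumulated through year 2 = $208,425 − $75,033 = $133,392.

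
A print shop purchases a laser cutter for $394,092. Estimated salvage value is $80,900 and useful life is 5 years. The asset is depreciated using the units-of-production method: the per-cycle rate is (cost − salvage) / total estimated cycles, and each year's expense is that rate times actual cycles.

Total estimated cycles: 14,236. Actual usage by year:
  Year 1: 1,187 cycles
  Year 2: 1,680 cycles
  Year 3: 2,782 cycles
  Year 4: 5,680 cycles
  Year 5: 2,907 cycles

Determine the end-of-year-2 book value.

$331,018

Depreciable base = $394,092 − $80,900 = $313,192.
Rate = $313,192 / 14,236 cycles = $22 per cycle.
Year 1: 1,187 × $22 = $26,114. Book value $367,978.
Year 2: 1,680 × $22 = $36,960. Book value $331,018.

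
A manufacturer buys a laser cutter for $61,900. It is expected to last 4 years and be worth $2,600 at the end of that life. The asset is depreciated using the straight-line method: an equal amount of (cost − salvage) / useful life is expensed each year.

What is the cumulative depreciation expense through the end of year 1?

$14,825

Depreciable base = $61,900 − $2,600 = $59,300.
Annual expense = $59,300 / 4 = $14,825.
End of year 1: book value $47,075.
Accumulated through year 1 = $61,900 − $47,075 = $14,825.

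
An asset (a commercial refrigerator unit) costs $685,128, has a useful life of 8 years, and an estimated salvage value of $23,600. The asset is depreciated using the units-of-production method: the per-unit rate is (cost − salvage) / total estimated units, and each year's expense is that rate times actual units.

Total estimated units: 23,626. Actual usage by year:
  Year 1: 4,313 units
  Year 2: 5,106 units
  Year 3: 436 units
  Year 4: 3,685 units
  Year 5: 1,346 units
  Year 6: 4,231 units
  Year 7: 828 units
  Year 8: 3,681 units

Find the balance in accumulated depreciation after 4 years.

Depreciable base = $685,128 − $23,600 = $661,528.
Rate = $661,528 / 23,626 units = $28 per unit.
Year 1: 4,313 × $28 = $120,764. Book value $564,364.
Year 2: 5,106 × $28 = $142,968. Book value $421,396.
Year 3: 436 × $28 = $12,208. Book value $409,188.
Year 4: 3,685 × $28 = $103,180. Book value $306,008.
Accumulated through year 4 = $685,128 − $306,008 = $379,120.

$379,120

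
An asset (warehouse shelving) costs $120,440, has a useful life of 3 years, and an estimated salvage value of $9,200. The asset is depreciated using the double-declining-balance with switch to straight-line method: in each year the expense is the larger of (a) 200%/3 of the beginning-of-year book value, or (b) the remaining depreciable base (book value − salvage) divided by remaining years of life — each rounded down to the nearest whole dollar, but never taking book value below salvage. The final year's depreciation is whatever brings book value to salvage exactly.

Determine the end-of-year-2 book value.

$13,383

Depreciable base = $120,440 − $9,200 = $111,240.
Year 1: DB = ⌊$120,440 × 200%/3⌋ = $80,293; SL = ⌊$111,240/3⌋ = $37,080 → take DB $80,293. Book value $40,147.
Year 2: DB = ⌊$40,147 × 200%/3⌋ = $26,764; SL = ⌊$30,947/2⌋ = $15,473 → take DB $26,764. Book value $13,383.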